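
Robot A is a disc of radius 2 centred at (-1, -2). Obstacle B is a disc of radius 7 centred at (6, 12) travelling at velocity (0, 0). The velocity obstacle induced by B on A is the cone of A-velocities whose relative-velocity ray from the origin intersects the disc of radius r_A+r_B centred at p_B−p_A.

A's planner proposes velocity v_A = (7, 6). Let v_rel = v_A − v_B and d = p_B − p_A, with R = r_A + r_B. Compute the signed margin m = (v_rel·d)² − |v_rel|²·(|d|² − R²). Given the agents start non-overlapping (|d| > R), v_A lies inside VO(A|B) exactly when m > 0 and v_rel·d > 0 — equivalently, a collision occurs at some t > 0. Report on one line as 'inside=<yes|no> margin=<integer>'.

d = (7, 14),  |d|² = 245;  R = 2+7 = 9,  c = 245−9² = 164
v_rel = (7, 6),  |v_rel|² = 85;  v_rel·d = (7)·(7) + (6)·(14) = 133
85·t² − 266·t + 164 = 0  ⇒  m = 133² − 85·164 = 3749
m = 3749 > 0,  v_rel·d = 133 > 0  ⇒  inside

inside=yes margin=3749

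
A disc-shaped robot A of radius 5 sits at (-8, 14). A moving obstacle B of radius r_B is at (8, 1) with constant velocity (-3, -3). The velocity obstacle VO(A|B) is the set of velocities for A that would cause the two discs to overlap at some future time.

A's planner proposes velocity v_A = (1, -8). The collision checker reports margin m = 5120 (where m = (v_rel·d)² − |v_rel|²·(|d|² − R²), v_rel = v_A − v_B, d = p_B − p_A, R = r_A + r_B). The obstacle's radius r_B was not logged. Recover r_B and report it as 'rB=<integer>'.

m = 5120
d = (16, -13);  v_rel = (4, -5),  |v_rel|² = 41
v_rel×d = (4)·(-13) − (-5)·(16) = 28
since m = R²·41 − 28²:  R² = (784 + 5120) / 41 = 144
R = √144 = 12  ⇒  r_B = 12 − 5 = 7

rB=7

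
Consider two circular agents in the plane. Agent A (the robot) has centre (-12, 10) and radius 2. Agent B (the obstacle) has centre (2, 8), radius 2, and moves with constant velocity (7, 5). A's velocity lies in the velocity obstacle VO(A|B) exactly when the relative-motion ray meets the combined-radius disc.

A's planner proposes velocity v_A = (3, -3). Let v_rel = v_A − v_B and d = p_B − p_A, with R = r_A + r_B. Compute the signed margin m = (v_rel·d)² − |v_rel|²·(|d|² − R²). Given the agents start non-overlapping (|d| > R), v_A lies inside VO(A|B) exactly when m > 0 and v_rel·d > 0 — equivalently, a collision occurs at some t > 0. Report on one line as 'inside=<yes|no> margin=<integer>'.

d = (14, -2),  |d|² = 200;  R = 2+2 = 4,  c = 200−4² = 184
v_rel = (-4, -8),  |v_rel|² = 80;  v_rel·d = (-4)·(14) + (-8)·(-2) = -40
80·t² + 80·t + 184 = 0  ⇒  m = (-40)² − 80·184 = -13120
m = -13120 < 0,  v_rel·d = -40 < 0  ⇒  outside

inside=no margin=-13120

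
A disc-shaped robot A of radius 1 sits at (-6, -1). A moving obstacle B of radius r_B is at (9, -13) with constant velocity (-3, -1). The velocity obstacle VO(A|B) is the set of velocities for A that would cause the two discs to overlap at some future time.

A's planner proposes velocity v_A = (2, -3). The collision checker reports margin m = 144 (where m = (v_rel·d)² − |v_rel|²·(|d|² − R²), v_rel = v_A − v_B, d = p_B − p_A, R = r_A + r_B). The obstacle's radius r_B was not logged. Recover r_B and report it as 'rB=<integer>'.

m = 144
d = (15, -12);  v_rel = (5, -2),  |v_rel|² = 29
v_rel×d = (5)·(-12) − (-2)·(15) = -30
since m = R²·29 − (-30)²:  R² = (900 + 144) / 29 = 36
R = √36 = 6  ⇒  r_B = 6 − 1 = 5

rB=5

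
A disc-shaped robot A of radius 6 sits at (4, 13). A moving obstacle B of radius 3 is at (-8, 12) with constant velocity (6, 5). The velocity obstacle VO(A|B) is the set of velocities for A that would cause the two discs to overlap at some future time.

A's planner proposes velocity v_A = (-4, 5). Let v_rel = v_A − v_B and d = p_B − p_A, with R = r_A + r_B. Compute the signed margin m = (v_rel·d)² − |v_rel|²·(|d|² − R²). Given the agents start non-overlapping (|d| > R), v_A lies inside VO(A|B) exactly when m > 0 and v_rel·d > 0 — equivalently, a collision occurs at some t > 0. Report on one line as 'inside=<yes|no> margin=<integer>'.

d = (-12, -1),  |d|² = 145;  R = 6+3 = 9,  c = 145−9² = 64
v_rel = (-10, 0),  |v_rel|² = 100;  v_rel·d = (-10)·(-12) + (0)·(-1) = 120
100·t² − 240·t + 64 = 0  ⇒  m = 120² − 100·64 = 8000
m = 8000 > 0,  v_rel·d = 120 > 0  ⇒  inside

inside=yes margin=8000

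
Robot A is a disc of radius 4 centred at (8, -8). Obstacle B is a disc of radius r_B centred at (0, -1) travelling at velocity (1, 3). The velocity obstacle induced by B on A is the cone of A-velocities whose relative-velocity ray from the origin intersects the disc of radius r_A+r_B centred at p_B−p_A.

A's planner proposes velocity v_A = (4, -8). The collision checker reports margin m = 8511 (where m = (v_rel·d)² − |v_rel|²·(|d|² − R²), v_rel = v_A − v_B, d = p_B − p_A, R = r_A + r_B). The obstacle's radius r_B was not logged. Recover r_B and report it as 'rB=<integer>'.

m = 8511
d = (-8, 7);  v_rel = (3, -11),  |v_rel|² = 130
v_rel×d = (3)·(7) − (-11)·(-8) = -67
since m = R²·130 − (-67)²:  R² = (4489 + 8511) / 130 = 100
R = √100 = 10  ⇒  r_B = 10 − 4 = 6

rB=6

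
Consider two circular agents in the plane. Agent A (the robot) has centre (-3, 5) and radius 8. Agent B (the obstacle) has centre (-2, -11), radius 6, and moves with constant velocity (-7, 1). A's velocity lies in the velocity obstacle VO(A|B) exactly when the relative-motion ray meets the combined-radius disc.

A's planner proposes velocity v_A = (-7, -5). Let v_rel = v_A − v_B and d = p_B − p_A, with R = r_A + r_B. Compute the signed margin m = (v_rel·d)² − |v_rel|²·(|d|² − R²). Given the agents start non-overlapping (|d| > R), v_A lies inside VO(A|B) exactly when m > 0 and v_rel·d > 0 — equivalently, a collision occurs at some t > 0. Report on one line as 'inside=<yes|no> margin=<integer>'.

d = (1, -16),  |d|² = 257;  R = 8+6 = 14,  c = 257−14² = 61
v_rel = (0, -6),  |v_rel|² = 36;  v_rel·d = (0)·(1) + (-6)·(-16) = 96
36·t² − 192·t + 61 = 0  ⇒  m = 96² − 36·61 = 7020
m = 7020 > 0,  v_rel·d = 96 > 0  ⇒  inside

inside=yes margin=7020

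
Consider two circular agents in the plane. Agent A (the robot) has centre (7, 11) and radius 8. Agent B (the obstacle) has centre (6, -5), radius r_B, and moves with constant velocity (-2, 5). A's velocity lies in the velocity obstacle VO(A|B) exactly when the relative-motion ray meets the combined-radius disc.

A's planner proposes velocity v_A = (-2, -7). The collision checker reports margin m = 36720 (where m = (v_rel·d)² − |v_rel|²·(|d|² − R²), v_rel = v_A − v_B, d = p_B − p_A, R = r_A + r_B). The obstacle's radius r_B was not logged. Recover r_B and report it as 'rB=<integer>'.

m = 36720
d = (-1, -16);  v_rel = (0, -12),  |v_rel|² = 144
v_rel×d = (0)·(-16) − (-12)·(-1) = -12
since m = R²·144 − (-12)²:  R² = (144 + 36720) / 144 = 256
R = √256 = 16  ⇒  r_B = 16 − 8 = 8

rB=8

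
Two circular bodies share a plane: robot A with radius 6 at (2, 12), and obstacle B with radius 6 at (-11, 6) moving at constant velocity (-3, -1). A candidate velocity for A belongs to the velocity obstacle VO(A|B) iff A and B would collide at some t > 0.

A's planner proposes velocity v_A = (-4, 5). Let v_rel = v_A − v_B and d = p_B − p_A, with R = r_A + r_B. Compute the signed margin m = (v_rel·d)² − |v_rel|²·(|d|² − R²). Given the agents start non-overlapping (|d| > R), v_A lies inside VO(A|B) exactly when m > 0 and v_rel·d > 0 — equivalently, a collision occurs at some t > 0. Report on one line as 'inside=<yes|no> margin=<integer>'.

d = (-13, -6),  |d|² = 205;  R = 6+6 = 12,  c = 205−12² = 61
v_rel = (-1, 6),  |v_rel|² = 37;  v_rel·d = (-1)·(-13) + (6)·(-6) = -23
37·t² + 46·t + 61 = 0  ⇒  m = (-23)² − 37·61 = -1728
m = -1728 < 0,  v_rel·d = -23 < 0  ⇒  outside

inside=no margin=-1728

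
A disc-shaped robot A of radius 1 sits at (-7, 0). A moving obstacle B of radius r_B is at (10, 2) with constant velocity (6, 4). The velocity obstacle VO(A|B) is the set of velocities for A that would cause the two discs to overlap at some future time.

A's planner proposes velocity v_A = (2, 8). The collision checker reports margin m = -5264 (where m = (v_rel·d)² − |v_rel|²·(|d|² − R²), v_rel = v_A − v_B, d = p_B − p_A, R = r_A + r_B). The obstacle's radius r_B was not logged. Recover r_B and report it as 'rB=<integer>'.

m = -5264
d = (17, 2);  v_rel = (-4, 4),  |v_rel|² = 32
v_rel×d = (-4)·(2) − (4)·(17) = -76
since m = R²·32 − (-76)²:  R² = (5776 + -5264) / 32 = 16
R = √16 = 4  ⇒  r_B = 4 − 1 = 3

rB=3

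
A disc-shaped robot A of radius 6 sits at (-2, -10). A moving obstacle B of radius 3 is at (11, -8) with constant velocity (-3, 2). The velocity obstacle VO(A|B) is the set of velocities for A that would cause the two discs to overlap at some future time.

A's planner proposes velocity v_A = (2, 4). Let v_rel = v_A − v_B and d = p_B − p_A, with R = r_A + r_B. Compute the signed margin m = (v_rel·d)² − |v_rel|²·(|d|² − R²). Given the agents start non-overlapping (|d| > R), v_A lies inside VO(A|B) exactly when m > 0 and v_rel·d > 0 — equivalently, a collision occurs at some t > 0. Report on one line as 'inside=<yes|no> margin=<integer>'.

d = (13, 2),  |d|² = 173;  R = 6+3 = 9,  c = 173−9² = 92
v_rel = (5, 2),  |v_rel|² = 29;  v_rel·d = (5)·(13) + (2)·(2) = 69
29·t² − 138·t + 92 = 0  ⇒  m = 69² − 29·92 = 2093
m = 2093 > 0,  v_rel·d = 69 > 0  ⇒  inside

inside=yes margin=2093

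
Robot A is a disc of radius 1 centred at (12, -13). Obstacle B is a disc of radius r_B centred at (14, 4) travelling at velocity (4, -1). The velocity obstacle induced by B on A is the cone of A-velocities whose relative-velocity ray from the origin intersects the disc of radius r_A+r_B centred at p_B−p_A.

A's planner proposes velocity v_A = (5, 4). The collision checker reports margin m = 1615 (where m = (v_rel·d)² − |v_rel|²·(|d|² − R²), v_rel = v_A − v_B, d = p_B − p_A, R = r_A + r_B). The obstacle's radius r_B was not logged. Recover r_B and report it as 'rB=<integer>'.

m = 1615
d = (2, 17);  v_rel = (1, 5),  |v_rel|² = 26
v_rel×d = (1)·(17) − (5)·(2) = 7
since m = R²·26 − 7²:  R² = (49 + 1615) / 26 = 64
R = √64 = 8  ⇒  r_B = 8 − 1 = 7

rB=7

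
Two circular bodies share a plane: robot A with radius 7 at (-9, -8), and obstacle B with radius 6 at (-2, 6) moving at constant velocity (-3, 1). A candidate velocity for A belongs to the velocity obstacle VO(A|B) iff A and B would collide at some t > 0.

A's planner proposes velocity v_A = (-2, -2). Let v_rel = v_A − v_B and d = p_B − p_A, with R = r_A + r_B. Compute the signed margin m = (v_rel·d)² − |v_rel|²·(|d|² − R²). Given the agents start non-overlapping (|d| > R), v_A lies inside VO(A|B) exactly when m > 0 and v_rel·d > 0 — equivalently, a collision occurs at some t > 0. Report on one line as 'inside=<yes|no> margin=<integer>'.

d = (7, 14),  |d|² = 245;  R = 7+6 = 13,  c = 245−13² = 76
v_rel = (1, -3),  |v_rel|² = 10;  v_rel·d = (1)·(7) + (-3)·(14) = -35
10·t² + 70·t + 76 = 0  ⇒  m = (-35)² − 10·76 = 465
m = 465 > 0,  v_rel·d = -35 < 0  ⇒  outside

inside=no margin=465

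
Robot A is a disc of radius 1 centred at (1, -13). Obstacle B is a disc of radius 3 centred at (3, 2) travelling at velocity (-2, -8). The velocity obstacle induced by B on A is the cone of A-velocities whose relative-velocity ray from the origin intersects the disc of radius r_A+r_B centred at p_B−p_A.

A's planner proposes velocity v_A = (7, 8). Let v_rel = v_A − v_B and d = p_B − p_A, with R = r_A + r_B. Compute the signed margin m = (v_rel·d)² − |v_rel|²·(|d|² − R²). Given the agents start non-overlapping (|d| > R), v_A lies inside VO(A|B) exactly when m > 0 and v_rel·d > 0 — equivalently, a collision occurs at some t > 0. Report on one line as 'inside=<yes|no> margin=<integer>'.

d = (2, 15),  |d|² = 229;  R = 1+3 = 4,  c = 229−4² = 213
v_rel = (9, 16),  |v_rel|² = 337;  v_rel·d = (9)·(2) + (16)·(15) = 258
337·t² − 516·t + 213 = 0  ⇒  m = 258² − 337·213 = -5217
m = -5217 < 0,  v_rel·d = 258 > 0  ⇒  outside

inside=no margin=-5217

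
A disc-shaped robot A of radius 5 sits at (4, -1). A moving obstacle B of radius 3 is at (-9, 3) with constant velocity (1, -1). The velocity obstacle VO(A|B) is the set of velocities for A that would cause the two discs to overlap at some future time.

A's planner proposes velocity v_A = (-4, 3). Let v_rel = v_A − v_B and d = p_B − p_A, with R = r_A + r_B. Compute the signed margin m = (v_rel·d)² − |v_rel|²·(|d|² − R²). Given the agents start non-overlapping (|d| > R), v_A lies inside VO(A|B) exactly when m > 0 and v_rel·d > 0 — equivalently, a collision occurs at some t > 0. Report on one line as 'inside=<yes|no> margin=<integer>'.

d = (-13, 4),  |d|² = 185;  R = 5+3 = 8,  c = 185−8² = 121
v_rel = (-5, 4),  |v_rel|² = 41;  v_rel·d = (-5)·(-13) + (4)·(4) = 81
41·t² − 162·t + 121 = 0  ⇒  m = 81² − 41·121 = 1600
m = 1600 > 0,  v_rel·d = 81 > 0  ⇒  inside

inside=yes margin=1600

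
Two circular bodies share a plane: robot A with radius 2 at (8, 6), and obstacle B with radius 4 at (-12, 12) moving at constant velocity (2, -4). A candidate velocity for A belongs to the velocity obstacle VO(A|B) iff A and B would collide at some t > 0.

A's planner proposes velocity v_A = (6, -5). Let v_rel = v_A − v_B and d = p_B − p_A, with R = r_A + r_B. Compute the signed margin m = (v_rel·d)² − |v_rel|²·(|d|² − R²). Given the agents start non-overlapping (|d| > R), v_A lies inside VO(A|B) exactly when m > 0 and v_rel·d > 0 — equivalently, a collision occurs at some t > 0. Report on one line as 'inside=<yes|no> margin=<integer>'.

d = (-20, 6),  |d|² = 436;  R = 2+4 = 6,  c = 436−6² = 400
v_rel = (4, -1),  |v_rel|² = 17;  v_rel·d = (4)·(-20) + (-1)·(6) = -86
17·t² + 172·t + 400 = 0  ⇒  m = (-86)² − 17·400 = 596
m = 596 > 0,  v_rel·d = -86 < 0  ⇒  outside

inside=no margin=596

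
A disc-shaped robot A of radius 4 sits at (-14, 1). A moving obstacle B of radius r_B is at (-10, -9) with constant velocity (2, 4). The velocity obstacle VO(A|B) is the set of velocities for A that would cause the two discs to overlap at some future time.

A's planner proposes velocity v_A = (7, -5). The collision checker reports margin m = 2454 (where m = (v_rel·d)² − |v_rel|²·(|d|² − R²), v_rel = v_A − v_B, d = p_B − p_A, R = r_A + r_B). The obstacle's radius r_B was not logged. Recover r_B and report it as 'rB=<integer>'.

m = 2454
d = (4, -10);  v_rel = (5, -9),  |v_rel|² = 106
v_rel×d = (5)·(-10) − (-9)·(4) = -14
since m = R²·106 − (-14)²:  R² = (196 + 2454) / 106 = 25
R = √25 = 5  ⇒  r_B = 5 − 4 = 1

rB=1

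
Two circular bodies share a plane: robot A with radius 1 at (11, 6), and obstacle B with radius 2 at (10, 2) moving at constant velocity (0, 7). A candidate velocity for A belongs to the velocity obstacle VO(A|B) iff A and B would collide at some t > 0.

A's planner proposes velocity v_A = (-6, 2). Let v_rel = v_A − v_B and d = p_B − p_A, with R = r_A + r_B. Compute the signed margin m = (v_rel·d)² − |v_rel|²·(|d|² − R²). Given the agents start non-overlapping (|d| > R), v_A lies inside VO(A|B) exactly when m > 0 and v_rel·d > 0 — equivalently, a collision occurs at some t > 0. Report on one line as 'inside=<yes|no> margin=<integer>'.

d = (-1, -4),  |d|² = 17;  R = 1+2 = 3,  c = 17−3² = 8
v_rel = (-6, -5),  |v_rel|² = 61;  v_rel·d = (-6)·(-1) + (-5)·(-4) = 26
61·t² − 52·t + 8 = 0  ⇒  m = 26² − 61·8 = 188
m = 188 > 0,  v_rel·d = 26 > 0  ⇒  inside

inside=yes margin=188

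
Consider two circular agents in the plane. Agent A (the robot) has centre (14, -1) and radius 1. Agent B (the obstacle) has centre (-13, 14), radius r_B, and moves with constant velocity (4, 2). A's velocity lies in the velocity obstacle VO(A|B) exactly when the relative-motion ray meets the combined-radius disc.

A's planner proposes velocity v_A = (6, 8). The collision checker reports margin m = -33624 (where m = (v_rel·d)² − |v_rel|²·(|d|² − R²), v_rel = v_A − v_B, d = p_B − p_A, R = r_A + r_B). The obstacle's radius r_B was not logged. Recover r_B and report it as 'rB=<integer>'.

m = -33624
d = (-27, 15);  v_rel = (2, 6),  |v_rel|² = 40
v_rel×d = (2)·(15) − (6)·(-27) = 192
since m = R²·40 − 192²:  R² = (36864 + -33624) / 40 = 81
R = √81 = 9  ⇒  r_B = 9 − 1 = 8

rB=8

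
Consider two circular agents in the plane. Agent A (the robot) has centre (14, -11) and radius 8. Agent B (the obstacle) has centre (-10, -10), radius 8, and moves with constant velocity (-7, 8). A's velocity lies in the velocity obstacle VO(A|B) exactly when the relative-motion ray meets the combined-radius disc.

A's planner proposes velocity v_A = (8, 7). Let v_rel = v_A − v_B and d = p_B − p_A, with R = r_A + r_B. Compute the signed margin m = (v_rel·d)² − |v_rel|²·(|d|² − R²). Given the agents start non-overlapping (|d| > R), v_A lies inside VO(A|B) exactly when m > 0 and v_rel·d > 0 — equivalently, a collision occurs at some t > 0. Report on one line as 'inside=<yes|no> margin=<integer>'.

d = (-24, 1),  |d|² = 577;  R = 8+8 = 16,  c = 577−16² = 321
v_rel = (15, -1),  |v_rel|² = 226;  v_rel·d = (15)·(-24) + (-1)·(1) = -361
226·t² + 722·t + 321 = 0  ⇒  m = (-361)² − 226·321 = 57775
m = 57775 > 0,  v_rel·d = -361 < 0  ⇒  outside

inside=no margin=57775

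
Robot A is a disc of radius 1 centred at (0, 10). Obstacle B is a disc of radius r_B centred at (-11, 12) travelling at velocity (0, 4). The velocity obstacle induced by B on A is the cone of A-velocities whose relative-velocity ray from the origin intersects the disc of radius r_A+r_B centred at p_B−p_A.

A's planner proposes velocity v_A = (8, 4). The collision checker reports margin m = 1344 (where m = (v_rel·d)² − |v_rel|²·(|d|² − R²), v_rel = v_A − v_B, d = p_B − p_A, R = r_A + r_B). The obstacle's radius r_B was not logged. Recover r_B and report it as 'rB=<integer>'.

m = 1344
d = (-11, 2);  v_rel = (8, 0),  |v_rel|² = 64
v_rel×d = (8)·(2) − (0)·(-11) = 16
since m = R²·64 − 16²:  R² = (256 + 1344) / 64 = 25
R = √25 = 5  ⇒  r_B = 5 − 1 = 4

rB=4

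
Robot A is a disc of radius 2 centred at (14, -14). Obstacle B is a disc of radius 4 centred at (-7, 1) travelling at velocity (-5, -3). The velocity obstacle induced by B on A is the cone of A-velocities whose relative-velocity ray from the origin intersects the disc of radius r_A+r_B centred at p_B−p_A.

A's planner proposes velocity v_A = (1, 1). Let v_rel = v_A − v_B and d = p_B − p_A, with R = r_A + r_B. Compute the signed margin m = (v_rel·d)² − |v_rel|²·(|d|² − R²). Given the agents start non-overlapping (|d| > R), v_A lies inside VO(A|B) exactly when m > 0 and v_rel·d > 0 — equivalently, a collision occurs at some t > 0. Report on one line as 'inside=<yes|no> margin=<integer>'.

d = (-21, 15),  |d|² = 666;  R = 2+4 = 6,  c = 666−6² = 630
v_rel = (6, 4),  |v_rel|² = 52;  v_rel·d = (6)·(-21) + (4)·(15) = -66
52·t² + 132·t + 630 = 0  ⇒  m = (-66)² − 52·630 = -28404
m = -28404 < 0,  v_rel·d = -66 < 0  ⇒  outside

inside=no margin=-28404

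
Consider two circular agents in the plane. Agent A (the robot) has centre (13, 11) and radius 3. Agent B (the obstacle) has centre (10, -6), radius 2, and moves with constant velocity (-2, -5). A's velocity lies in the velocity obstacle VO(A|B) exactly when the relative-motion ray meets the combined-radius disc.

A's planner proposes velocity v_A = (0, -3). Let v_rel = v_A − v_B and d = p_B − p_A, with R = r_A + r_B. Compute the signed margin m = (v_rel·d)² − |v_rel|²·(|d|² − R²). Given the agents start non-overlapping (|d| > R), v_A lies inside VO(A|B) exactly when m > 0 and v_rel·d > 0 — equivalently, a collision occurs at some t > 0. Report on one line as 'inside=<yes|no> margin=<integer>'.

d = (-3, -17),  |d|² = 298;  R = 3+2 = 5,  c = 298−5² = 273
v_rel = (2, 2),  |v_rel|² = 8;  v_rel·d = (2)·(-3) + (2)·(-17) = -40
8·t² + 80·t + 273 = 0  ⇒  m = (-40)² − 8·273 = -584
m = -584 < 0,  v_rel·d = -40 < 0  ⇒  outside

inside=no margin=-584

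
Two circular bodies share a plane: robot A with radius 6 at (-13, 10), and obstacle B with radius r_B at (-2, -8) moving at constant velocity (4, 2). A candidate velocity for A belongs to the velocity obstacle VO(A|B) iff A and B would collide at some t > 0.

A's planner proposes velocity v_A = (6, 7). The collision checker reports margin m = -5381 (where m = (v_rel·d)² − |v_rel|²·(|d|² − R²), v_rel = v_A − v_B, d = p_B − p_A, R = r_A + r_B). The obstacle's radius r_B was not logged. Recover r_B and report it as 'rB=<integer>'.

m = -5381
d = (11, -18);  v_rel = (2, 5),  |v_rel|² = 29
v_rel×d = (2)·(-18) − (5)·(11) = -91
since m = R²·29 − (-91)²:  R² = (8281 + -5381) / 29 = 100
R = √100 = 10  ⇒  r_B = 10 − 6 = 4

rB=4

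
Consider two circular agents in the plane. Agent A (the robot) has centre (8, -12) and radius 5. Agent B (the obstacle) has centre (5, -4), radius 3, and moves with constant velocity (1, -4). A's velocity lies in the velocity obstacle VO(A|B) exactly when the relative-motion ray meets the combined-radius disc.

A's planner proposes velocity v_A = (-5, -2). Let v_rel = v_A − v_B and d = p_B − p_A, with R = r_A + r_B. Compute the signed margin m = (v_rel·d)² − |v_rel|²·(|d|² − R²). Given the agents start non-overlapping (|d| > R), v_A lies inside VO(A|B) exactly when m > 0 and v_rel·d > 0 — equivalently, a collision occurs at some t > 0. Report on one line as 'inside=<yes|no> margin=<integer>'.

d = (-3, 8),  |d|² = 73;  R = 5+3 = 8,  c = 73−8² = 9
v_rel = (-6, 2),  |v_rel|² = 40;  v_rel·d = (-6)·(-3) + (2)·(8) = 34
40·t² − 68·t + 9 = 0  ⇒  m = 34² − 40·9 = 796
m = 796 > 0,  v_rel·d = 34 > 0  ⇒  inside

inside=yes margin=796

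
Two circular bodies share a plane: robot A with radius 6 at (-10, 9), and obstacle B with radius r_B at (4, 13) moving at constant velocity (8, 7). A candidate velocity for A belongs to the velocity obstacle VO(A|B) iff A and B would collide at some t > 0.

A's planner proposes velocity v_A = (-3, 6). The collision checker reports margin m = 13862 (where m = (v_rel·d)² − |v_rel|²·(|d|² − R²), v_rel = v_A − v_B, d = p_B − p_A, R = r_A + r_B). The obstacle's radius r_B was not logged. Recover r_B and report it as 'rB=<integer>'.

m = 13862
d = (14, 4);  v_rel = (-11, -1),  |v_rel|² = 122
v_rel×d = (-11)·(4) − (-1)·(14) = -30
since m = R²·122 − (-30)²:  R² = (900 + 13862) / 122 = 121
R = √121 = 11  ⇒  r_B = 11 − 6 = 5

rB=5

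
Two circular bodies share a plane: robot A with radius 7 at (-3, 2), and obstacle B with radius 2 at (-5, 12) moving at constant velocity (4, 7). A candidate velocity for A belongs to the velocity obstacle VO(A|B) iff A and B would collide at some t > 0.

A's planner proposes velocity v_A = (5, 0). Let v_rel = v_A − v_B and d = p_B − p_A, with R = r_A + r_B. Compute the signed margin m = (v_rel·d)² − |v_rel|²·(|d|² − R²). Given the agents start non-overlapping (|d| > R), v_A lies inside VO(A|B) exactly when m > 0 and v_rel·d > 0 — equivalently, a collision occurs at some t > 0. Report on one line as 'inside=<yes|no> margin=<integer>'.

d = (-2, 10),  |d|² = 104;  R = 7+2 = 9,  c = 104−9² = 23
v_rel = (1, -7),  |v_rel|² = 50;  v_rel·d = (1)·(-2) + (-7)·(10) = -72
50·t² + 144·t + 23 = 0  ⇒  m = (-72)² − 50·23 = 4034
m = 4034 > 0,  v_rel·d = -72 < 0  ⇒  outside

inside=no margin=4034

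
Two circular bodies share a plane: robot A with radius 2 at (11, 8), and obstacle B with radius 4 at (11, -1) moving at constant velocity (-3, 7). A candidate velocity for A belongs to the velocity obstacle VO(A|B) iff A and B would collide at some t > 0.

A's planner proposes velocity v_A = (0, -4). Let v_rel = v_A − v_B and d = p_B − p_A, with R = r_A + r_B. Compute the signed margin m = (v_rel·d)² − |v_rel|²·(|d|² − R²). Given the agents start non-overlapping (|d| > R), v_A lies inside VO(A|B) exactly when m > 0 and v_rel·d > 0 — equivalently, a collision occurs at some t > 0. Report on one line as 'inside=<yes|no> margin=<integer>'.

d = (0, -9),  |d|² = 81;  R = 2+4 = 6,  c = 81−6² = 45
v_rel = (3, -11),  |v_rel|² = 130;  v_rel·d = (3)·(0) + (-11)·(-9) = 99
130·t² − 198·t + 45 = 0  ⇒  m = 99² − 130·45 = 3951
m = 3951 > 0,  v_rel·d = 99 > 0  ⇒  inside

inside=yes margin=3951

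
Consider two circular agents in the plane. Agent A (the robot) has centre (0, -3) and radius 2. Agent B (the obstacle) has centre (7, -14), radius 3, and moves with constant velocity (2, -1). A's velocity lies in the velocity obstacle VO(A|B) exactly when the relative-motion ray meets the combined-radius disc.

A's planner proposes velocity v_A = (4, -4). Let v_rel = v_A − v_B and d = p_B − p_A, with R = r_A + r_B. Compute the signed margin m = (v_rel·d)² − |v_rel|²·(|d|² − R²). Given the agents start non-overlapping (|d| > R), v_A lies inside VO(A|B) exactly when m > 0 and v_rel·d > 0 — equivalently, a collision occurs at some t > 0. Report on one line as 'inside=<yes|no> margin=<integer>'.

d = (7, -11),  |d|² = 170;  R = 2+3 = 5,  c = 170−5² = 145
v_rel = (2, -3),  |v_rel|² = 13;  v_rel·d = (2)·(7) + (-3)·(-11) = 47
13·t² − 94·t + 145 = 0  ⇒  m = 47² − 13·145 = 324
m = 324 > 0,  v_rel·d = 47 > 0  ⇒  inside

inside=yes margin=324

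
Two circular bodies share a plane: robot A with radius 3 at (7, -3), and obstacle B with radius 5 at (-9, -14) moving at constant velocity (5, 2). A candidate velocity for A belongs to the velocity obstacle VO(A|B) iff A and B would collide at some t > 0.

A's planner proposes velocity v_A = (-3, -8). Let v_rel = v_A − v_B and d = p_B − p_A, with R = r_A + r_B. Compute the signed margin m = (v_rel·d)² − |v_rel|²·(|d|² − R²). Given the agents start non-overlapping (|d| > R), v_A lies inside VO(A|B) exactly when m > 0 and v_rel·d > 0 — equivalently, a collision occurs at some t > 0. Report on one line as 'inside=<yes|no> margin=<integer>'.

d = (-16, -11),  |d|² = 377;  R = 3+5 = 8,  c = 377−8² = 313
v_rel = (-8, -10),  |v_rel|² = 164;  v_rel·d = (-8)·(-16) + (-10)·(-11) = 238
164·t² − 476·t + 313 = 0  ⇒  m = 238² − 164·313 = 5312
m = 5312 > 0,  v_rel·d = 238 > 0  ⇒  inside

inside=yes margin=5312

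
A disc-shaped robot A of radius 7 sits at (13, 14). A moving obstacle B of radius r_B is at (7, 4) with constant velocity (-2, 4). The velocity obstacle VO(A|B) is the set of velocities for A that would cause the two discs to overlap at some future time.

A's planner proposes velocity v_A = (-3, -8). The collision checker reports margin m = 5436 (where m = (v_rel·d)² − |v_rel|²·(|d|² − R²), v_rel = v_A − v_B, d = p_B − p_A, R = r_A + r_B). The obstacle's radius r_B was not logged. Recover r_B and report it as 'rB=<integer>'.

m = 5436
d = (-6, -10);  v_rel = (-1, -12),  |v_rel|² = 145
v_rel×d = (-1)·(-10) − (-12)·(-6) = -62
since m = R²·145 − (-62)²:  R² = (3844 + 5436) / 145 = 64
R = √64 = 8  ⇒  r_B = 8 − 7 = 1

rB=1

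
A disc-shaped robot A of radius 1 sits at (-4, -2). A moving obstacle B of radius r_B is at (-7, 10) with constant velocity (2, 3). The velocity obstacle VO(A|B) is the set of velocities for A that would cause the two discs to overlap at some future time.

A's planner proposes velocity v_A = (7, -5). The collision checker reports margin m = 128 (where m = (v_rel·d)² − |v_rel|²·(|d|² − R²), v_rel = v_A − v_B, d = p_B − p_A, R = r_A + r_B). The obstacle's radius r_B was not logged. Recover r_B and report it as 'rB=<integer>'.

m = 128
d = (-3, 12);  v_rel = (5, -8),  |v_rel|² = 89
v_rel×d = (5)·(12) − (-8)·(-3) = 36
since m = R²·89 − 36²:  R² = (1296 + 128) / 89 = 16
R = √16 = 4  ⇒  r_B = 4 − 1 = 3

rB=3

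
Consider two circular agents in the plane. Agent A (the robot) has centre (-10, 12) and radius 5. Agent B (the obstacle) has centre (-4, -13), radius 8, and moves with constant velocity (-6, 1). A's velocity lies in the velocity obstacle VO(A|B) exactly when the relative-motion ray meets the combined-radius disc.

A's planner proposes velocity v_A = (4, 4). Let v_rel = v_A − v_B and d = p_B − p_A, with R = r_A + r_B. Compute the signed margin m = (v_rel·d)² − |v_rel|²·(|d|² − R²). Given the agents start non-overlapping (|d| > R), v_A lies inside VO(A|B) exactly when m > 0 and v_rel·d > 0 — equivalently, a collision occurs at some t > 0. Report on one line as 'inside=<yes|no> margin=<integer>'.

d = (6, -25),  |d|² = 661;  R = 5+8 = 13,  c = 661−13² = 492
v_rel = (10, 3),  |v_rel|² = 109;  v_rel·d = (10)·(6) + (3)·(-25) = -15
109·t² + 30·t + 492 = 0  ⇒  m = (-15)² − 109·492 = -53403
m = -53403 < 0,  v_rel·d = -15 < 0  ⇒  outside

inside=no margin=-53403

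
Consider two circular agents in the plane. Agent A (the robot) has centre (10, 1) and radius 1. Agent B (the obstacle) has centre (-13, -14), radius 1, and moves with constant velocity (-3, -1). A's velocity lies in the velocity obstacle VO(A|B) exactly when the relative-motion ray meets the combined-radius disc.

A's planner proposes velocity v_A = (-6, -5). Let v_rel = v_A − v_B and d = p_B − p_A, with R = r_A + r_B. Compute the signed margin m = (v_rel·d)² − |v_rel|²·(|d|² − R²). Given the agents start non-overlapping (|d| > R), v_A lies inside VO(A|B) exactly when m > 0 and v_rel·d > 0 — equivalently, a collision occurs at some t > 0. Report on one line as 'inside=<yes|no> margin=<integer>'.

d = (-23, -15),  |d|² = 754;  R = 1+1 = 2,  c = 754−2² = 750
v_rel = (-3, -4),  |v_rel|² = 25;  v_rel·d = (-3)·(-23) + (-4)·(-15) = 129
25·t² − 258·t + 750 = 0  ⇒  m = 129² − 25·750 = -2109
m = -2109 < 0,  v_rel·d = 129 > 0  ⇒  outside

inside=no margin=-2109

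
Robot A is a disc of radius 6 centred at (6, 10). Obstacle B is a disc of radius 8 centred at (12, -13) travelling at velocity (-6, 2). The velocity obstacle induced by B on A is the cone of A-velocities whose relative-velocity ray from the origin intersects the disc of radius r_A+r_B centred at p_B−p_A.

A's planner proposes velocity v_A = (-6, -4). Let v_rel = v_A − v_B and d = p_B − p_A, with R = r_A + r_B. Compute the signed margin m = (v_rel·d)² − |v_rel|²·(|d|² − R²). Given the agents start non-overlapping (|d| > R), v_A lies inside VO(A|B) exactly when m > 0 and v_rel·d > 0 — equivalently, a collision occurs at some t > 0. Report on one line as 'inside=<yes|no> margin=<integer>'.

d = (6, -23),  |d|² = 565;  R = 6+8 = 14,  c = 565−14² = 369
v_rel = (0, -6),  |v_rel|² = 36;  v_rel·d = (0)·(6) + (-6)·(-23) = 138
36·t² − 276·t + 369 = 0  ⇒  m = 138² − 36·369 = 5760
m = 5760 > 0,  v_rel·d = 138 > 0  ⇒  inside

inside=yes margin=5760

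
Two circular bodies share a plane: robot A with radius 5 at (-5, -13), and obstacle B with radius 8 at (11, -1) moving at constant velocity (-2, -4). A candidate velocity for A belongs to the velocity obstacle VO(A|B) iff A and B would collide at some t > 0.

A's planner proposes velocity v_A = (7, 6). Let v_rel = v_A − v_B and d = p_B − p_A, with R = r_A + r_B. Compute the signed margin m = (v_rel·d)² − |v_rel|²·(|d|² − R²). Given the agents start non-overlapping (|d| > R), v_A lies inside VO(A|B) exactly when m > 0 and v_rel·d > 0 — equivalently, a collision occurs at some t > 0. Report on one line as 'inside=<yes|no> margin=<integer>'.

d = (16, 12),  |d|² = 400;  R = 5+8 = 13,  c = 400−13² = 231
v_rel = (9, 10),  |v_rel|² = 181;  v_rel·d = (9)·(16) + (10)·(12) = 264
181·t² − 528·t + 231 = 0  ⇒  m = 264² − 181·231 = 27885
m = 27885 > 0,  v_rel·d = 264 > 0  ⇒  inside

inside=yes margin=27885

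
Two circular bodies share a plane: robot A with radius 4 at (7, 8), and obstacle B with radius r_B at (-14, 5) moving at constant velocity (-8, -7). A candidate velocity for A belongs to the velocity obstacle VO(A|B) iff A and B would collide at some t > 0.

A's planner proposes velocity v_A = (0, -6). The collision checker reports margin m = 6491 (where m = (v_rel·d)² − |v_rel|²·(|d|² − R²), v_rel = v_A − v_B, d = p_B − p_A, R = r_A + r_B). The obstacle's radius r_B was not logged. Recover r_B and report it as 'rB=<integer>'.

m = 6491
d = (-21, -3);  v_rel = (8, 1),  |v_rel|² = 65
v_rel×d = (8)·(-3) − (1)·(-21) = -3
since m = R²·65 − (-3)²:  R² = (9 + 6491) / 65 = 100
R = √100 = 10  ⇒  r_B = 10 − 4 = 6

rB=6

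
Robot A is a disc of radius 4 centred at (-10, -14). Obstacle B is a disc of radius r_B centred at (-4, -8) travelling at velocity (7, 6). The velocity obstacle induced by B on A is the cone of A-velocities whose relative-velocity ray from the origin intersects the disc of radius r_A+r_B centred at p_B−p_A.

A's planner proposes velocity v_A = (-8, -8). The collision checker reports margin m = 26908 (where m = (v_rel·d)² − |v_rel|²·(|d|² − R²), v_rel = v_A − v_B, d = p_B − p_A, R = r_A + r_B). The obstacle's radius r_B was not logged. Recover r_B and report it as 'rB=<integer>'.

m = 26908
d = (6, 6);  v_rel = (-15, -14),  |v_rel|² = 421
v_rel×d = (-15)·(6) − (-14)·(6) = -6
since m = R²·421 − (-6)²:  R² = (36 + 26908) / 421 = 64
R = √64 = 8  ⇒  r_B = 8 − 4 = 4

rB=4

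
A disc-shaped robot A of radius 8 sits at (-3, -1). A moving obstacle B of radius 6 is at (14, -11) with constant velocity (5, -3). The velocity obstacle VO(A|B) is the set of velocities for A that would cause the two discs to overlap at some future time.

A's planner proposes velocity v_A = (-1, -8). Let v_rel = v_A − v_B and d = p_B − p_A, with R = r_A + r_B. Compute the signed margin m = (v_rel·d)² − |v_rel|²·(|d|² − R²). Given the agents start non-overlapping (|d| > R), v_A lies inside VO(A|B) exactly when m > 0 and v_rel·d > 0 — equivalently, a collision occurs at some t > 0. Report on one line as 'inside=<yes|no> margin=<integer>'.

d = (17, -10),  |d|² = 389;  R = 8+6 = 14,  c = 389−14² = 193
v_rel = (-6, -5),  |v_rel|² = 61;  v_rel·d = (-6)·(17) + (-5)·(-10) = -52
61·t² + 104·t + 193 = 0  ⇒  m = (-52)² − 61·193 = -9069
m = -9069 < 0,  v_rel·d = -52 < 0  ⇒  outside

inside=no margin=-9069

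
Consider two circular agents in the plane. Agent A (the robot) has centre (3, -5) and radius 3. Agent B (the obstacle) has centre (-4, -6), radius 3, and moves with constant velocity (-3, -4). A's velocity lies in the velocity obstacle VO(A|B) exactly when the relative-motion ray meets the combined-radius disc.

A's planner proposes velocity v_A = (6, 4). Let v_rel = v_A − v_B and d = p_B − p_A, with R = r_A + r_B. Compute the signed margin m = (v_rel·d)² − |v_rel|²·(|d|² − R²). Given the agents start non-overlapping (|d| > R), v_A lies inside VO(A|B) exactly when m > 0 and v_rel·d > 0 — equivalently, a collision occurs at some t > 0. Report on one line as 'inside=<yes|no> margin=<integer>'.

d = (-7, -1),  |d|² = 50;  R = 3+3 = 6,  c = 50−6² = 14
v_rel = (9, 8),  |v_rel|² = 145;  v_rel·d = (9)·(-7) + (8)·(-1) = -71
145·t² + 142·t + 14 = 0  ⇒  m = (-71)² − 145·14 = 3011
m = 3011 > 0,  v_rel·d = -71 < 0  ⇒  outside

inside=no margin=3011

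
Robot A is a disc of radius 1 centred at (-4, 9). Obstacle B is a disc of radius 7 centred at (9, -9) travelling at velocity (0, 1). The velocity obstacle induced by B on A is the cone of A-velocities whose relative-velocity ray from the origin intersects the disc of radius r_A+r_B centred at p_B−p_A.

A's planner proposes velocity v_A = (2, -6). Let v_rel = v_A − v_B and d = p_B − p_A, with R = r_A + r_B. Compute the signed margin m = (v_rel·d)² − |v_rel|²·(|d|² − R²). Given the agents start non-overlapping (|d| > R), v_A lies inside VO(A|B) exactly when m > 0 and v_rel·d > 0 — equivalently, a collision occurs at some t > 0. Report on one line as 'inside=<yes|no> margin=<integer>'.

d = (13, -18),  |d|² = 493;  R = 1+7 = 8,  c = 493−8² = 429
v_rel = (2, -7),  |v_rel|² = 53;  v_rel·d = (2)·(13) + (-7)·(-18) = 152
53·t² − 304·t + 429 = 0  ⇒  m = 152² − 53·429 = 367
m = 367 > 0,  v_rel·d = 152 > 0  ⇒  inside

inside=yes margin=367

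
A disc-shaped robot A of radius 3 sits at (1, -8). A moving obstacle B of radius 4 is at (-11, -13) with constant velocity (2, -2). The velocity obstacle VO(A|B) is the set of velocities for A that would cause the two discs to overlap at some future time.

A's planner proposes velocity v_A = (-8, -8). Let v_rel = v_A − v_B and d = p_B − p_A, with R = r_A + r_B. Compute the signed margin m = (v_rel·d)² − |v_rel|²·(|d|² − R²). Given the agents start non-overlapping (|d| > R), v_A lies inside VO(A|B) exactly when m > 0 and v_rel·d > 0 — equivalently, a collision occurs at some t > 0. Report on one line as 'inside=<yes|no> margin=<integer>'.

d = (-12, -5),  |d|² = 169;  R = 3+4 = 7,  c = 169−7² = 120
v_rel = (-10, -6),  |v_rel|² = 136;  v_rel·d = (-10)·(-12) + (-6)·(-5) = 150
136·t² − 300·t + 120 = 0  ⇒  m = 150² − 136·120 = 6180
m = 6180 > 0,  v_rel·d = 150 > 0  ⇒  inside

inside=yes margin=6180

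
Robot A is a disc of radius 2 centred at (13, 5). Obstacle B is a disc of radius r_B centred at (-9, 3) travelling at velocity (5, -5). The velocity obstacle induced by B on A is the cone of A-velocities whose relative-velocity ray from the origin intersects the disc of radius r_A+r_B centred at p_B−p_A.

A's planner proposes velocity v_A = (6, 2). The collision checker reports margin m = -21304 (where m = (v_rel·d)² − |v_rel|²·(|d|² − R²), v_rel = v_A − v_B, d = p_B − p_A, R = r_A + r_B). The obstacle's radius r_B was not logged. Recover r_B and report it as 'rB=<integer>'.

m = -21304
d = (-22, -2);  v_rel = (1, 7),  |v_rel|² = 50
v_rel×d = (1)·(-2) − (7)·(-22) = 152
since m = R²·50 − 152²:  R² = (23104 + -21304) / 50 = 36
R = √36 = 6  ⇒  r_B = 6 − 2 = 4

rB=4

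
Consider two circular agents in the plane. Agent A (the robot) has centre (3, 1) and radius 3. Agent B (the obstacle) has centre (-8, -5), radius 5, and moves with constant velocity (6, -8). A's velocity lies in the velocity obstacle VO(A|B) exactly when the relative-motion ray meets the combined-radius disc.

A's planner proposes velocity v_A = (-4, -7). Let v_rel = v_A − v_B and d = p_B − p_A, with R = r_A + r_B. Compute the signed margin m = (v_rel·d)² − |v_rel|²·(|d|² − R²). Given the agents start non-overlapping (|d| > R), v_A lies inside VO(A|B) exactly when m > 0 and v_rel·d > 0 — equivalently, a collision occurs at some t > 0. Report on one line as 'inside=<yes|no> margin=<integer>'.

d = (-11, -6),  |d|² = 157;  R = 3+5 = 8,  c = 157−8² = 93
v_rel = (-10, 1),  |v_rel|² = 101;  v_rel·d = (-10)·(-11) + (1)·(-6) = 104
101·t² − 208·t + 93 = 0  ⇒  m = 104² − 101·93 = 1423
m = 1423 > 0,  v_rel·d = 104 > 0  ⇒  inside

inside=yes margin=1423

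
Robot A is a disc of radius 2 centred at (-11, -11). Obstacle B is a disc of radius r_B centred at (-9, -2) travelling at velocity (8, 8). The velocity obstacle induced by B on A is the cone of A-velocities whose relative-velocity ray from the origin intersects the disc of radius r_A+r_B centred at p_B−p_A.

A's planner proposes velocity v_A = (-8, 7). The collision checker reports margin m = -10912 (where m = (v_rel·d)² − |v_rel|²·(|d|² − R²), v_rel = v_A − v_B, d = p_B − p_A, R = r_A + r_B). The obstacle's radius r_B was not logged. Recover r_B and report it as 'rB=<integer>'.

m = -10912
d = (2, 9);  v_rel = (-16, -1),  |v_rel|² = 257
v_rel×d = (-16)·(9) − (-1)·(2) = -142
since m = R²·257 − (-142)²:  R² = (20164 + -10912) / 257 = 36
R = √36 = 6  ⇒  r_B = 6 − 2 = 4

rB=4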